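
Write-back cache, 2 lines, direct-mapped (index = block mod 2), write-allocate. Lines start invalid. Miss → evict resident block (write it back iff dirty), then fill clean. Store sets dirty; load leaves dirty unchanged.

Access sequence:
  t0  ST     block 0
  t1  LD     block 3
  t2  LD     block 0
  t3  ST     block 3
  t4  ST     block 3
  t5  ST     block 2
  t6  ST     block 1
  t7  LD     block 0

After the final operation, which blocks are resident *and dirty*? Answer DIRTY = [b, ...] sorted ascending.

DIRTY = [1]

0: W B0 → L0 miss [D]
1: R B3 → L1 miss [-]
2: R B0 → L0 hit [D]
3: W B3 → L1 hit [D]
4: W B3 → L1 hit [D]
5: W B2 → L0 miss wb→B0 [D]
6: W B1 → L1 miss wb→B3 [D]
7: R B0 → L0 miss wb→B2 [-]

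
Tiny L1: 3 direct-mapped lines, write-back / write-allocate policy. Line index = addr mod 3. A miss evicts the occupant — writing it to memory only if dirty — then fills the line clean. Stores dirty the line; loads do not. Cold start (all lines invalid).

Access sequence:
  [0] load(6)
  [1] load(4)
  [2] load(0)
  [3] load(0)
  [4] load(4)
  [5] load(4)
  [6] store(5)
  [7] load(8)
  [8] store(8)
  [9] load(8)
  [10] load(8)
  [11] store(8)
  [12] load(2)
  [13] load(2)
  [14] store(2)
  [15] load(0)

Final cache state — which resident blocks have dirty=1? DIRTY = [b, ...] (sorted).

DIRTY = [2]

0: R B6 -> L0 miss  d=-]
1: R B4 -> L1 miss  d=-]
2: R B0 -> L0 miss  d=-]
3: R B0 -> L0 hit  d=-]
4: R B4 -> L1 hit  d=-]
5: R B4 -> L1 hit  d=-]
6: W B5 -> L2 miss  d=D]
7: R B8 -> L2 miss wb->B5  d=-]
8: W B8 -> L2 hit  d=D]
9: R B8 -> L2 hit  d=D]
10: R B8 -> L2 hit  d=D]
11: W B8 -> L2 hit  d=D]
12: R B2 -> L2 miss wb->B8  d=-]
13: R B2 -> L2 hit  d=-]
14: W B2 -> L2 hit  d=D]
15: R B0 -> L0 hit  d=-]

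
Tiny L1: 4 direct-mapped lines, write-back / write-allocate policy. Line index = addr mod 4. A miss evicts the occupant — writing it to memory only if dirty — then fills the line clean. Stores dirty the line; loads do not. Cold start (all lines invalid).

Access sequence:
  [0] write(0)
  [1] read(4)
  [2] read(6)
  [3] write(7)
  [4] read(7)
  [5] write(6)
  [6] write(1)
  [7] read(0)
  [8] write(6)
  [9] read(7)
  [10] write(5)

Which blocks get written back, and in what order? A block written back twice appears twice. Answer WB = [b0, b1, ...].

0: W B0 → L0 miss [D]
1: R B4 → L0 miss wb→B0 [-]
2: R B6 → L2 miss [-]
3: W B7 → L3 miss [D]
4: R B7 → L3 hit [D]
5: W B6 → L2 hit [D]
6: W B1 → L1 miss [D]
7: R B0 → L0 miss [-]
8: W B6 → L2 hit [D]
9: R B7 → L3 hit [D]
10: W B5 → L1 miss wb→B1 [D]

WB = [0, 1]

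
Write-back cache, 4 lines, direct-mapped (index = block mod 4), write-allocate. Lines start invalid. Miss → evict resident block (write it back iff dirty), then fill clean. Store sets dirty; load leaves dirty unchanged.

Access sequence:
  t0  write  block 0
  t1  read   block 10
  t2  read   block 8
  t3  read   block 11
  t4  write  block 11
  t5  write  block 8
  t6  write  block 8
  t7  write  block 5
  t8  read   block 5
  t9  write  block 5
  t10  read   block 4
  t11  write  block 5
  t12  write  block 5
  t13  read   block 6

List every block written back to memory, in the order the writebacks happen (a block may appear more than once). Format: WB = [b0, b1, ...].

WB = [0, 8]

0: W B0 -> L0 miss  d=D]
1: R B10 -> L2 miss  d=-]
2: R B8 -> L0 miss wb->B0  d=-]
3: R B11 -> L3 miss  d=-]
4: W B11 -> L3 hit  d=D]
5: W B8 -> L0 hit  d=D]
6: W B8 -> L0 hit  d=D]
7: W B5 -> L1 miss  d=D]
8: R B5 -> L1 hit  d=D]
9: W B5 -> L1 hit  d=D]
10: R B4 -> L0 miss wb->B8  d=-]
11: W B5 -> L1 hit  d=D]
12: W B5 -> L1 hit  d=D]
13: R B6 -> L2 miss  d=-]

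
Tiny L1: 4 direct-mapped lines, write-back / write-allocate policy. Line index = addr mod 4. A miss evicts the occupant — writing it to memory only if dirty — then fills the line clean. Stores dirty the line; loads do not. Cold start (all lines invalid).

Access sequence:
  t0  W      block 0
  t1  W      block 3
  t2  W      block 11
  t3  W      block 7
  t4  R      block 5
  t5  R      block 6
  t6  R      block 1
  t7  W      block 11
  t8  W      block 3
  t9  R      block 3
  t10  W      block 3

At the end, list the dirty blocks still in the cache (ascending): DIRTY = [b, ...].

DIRTY = [0, 3]

  0 | W B0 → L0 miss [D]
  1 | W B3 → L3 miss [D]
  2 | W B11 → L3 miss wb→B3 [D]
  3 | W B7 → L3 miss wb→B11 [D]
  4 | R B5 → L1 miss [-]
  5 | R B6 → L2 miss [-]
  6 | R B1 → L1 miss [-]
  7 | W B11 → L3 miss wb→B7 [D]
  8 | W B3 → L3 miss wb→B11 [D]
  9 | R B3 → L3 hit [D]
  10 | W B3 → L3 hit [D]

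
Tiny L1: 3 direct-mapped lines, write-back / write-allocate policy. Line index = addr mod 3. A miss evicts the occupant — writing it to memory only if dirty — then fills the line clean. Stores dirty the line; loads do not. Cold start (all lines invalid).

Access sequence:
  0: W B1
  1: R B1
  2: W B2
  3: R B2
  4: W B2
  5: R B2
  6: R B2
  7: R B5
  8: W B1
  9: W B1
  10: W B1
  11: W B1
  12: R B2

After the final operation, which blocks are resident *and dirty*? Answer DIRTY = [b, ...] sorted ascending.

0: W B1 -> L1 miss  d=D]
1: R B1 -> L1 hit  d=D]
2: W B2 -> L2 miss  d=D]
3: R B2 -> L2 hit  d=D]
4: W B2 -> L2 hit  d=D]
5: R B2 -> L2 hit  d=D]
6: R B2 -> L2 hit  d=D]
7: R B5 -> L2 miss wb->B2  d=-]
8: W B1 -> L1 hit  d=D]
9: W B1 -> L1 hit  d=D]
10: W B1 -> L1 hit  d=D]
11: W B1 -> L1 hit  d=D]
12: R B2 -> L2 miss  d=-]

DIRTY = [1]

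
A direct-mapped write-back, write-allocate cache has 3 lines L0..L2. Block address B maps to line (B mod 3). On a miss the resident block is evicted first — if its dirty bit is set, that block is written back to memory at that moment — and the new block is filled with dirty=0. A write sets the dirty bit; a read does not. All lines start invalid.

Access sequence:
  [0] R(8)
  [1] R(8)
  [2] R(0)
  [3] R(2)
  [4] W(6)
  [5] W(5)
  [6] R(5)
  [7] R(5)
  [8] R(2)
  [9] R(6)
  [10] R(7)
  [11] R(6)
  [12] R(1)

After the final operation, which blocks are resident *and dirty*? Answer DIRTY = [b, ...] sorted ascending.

  0 | R B8 → L2 miss [-]
  1 | R B8 → L2 hit [-]
  2 | R B0 → L0 miss [-]
  3 | R B2 → L2 miss [-]
  4 | W B6 → L0 miss [D]
  5 | W B5 → L2 miss [D]
  6 | R B5 → L2 hit [D]
  7 | R B5 → L2 hit [D]
  8 | R B2 → L2 miss wb→B5 [-]
  9 | R B6 → L0 hit [D]
  10 | R B7 → L1 miss [-]
  11 | R B6 → L0 hit [D]
  12 | R B1 → L1 miss [-]

DIRTY = [6]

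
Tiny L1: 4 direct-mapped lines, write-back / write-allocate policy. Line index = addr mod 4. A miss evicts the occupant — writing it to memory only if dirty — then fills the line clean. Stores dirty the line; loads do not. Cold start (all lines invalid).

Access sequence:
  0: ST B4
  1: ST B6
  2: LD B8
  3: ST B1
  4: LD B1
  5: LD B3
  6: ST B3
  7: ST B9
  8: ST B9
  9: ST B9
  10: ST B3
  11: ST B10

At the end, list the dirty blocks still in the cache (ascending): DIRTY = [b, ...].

0: W B4 → L0 miss [D]
1: W B6 → L2 miss [D]
2: R B8 → L0 miss wb→B4 [-]
3: W B1 → L1 miss [D]
4: R B1 → L1 hit [D]
5: R B3 → L3 miss [-]
6: W B3 → L3 hit [D]
7: W B9 → L1 miss wb→B1 [D]
8: W B9 → L1 hit [D]
9: W B9 → L1 hit [D]
10: W B3 → L3 hit [D]
11: W B10 → L2 miss wb→B6 [D]

DIRTY = [3, 9, 10]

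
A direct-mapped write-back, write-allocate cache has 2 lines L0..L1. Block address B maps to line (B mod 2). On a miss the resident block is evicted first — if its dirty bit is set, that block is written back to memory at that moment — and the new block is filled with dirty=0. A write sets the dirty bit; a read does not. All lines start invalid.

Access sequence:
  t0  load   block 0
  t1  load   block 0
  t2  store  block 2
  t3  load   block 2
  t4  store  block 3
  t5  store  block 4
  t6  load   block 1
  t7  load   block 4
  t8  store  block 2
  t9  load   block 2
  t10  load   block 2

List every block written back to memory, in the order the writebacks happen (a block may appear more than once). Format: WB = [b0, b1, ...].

0: R B0 -> L0 miss  d=-]
1: R B0 -> L0 hit  d=-]
2: W B2 -> L0 miss  d=D]
3: R B2 -> L0 hit  d=D]
4: W B3 -> L1 miss  d=D]
5: W B4 -> L0 miss wb->B2  d=D]
6: R B1 -> L1 miss wb->B3  d=-]
7: R B4 -> L0 hit  d=D]
8: W B2 -> L0 miss wb->B4  d=D]
9: R B2 -> L0 hit  d=D]
10: R B2 -> L0 hit  d=D]

WB = [2, 3, 4]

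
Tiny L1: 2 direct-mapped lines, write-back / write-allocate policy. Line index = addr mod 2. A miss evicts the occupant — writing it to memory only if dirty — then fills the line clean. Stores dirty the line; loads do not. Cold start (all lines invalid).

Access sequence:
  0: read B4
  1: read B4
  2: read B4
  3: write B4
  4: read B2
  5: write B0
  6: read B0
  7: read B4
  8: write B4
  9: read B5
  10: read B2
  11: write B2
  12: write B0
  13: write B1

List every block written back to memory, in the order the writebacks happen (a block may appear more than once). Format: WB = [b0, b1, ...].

WB = [4, 0, 4, 2]

0: R B4 → L0 miss [-]
1: R B4 → L0 hit [-]
2: R B4 → L0 hit [-]
3: W B4 → L0 hit [D]
4: R B2 → L0 miss wb→B4 [-]
5: W B0 → L0 miss [D]
6: R B0 → L0 hit [D]
7: R B4 → L0 miss wb→B0 [-]
8: W B4 → L0 hit [D]
9: R B5 → L1 miss [-]
10: R B2 → L0 miss wb→B4 [-]
11: W B2 → L0 hit [D]
12: W B0 → L0 miss wb→B2 [D]
13: W B1 → L1 miss [D]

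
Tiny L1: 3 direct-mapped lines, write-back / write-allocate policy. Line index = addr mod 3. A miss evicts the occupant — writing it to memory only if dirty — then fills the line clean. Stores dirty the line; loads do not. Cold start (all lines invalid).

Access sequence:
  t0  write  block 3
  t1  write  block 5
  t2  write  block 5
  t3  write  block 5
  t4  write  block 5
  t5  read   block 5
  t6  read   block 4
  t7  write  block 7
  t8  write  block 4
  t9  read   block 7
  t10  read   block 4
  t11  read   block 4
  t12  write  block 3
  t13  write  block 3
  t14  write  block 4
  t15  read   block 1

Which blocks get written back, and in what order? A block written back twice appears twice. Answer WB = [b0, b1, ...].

WB = [7, 4, 4]

0: W B3 -> L0 miss  d=D]
1: W B5 -> L2 miss  d=D]
2: W B5 -> L2 hit  d=D]
3: W B5 -> L2 hit  d=D]
4: W B5 -> L2 hit  d=D]
5: R B5 -> L2 hit  d=D]
6: R B4 -> L1 miss  d=-]
7: W B7 -> L1 miss  d=D]
8: W B4 -> L1 miss wb->B7  d=D]
9: R B7 -> L1 miss wb->B4  d=-]
10: R B4 -> L1 miss  d=-]
11: R B4 -> L1 hit  d=-]
12: W B3 -> L0 hit  d=D]
13: W B3 -> L0 hit  d=D]
14: W B4 -> L1 hit  d=D]
15: R B1 -> L1 miss wb->B4  d=-]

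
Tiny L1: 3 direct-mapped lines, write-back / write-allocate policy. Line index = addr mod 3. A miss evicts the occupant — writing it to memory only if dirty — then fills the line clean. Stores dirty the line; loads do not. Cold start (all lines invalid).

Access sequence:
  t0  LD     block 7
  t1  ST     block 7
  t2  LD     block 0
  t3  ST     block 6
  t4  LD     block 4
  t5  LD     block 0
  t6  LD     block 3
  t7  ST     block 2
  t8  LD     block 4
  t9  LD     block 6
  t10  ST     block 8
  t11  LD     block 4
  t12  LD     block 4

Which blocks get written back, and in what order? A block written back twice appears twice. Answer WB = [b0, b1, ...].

  0 | R B7 → L1 miss [-]
  1 | W B7 → L1 hit [D]
  2 | R B0 → L0 miss [-]
  3 | W B6 → L0 miss [D]
  4 | R B4 → L1 miss wb→B7 [-]
  5 | R B0 → L0 miss wb→B6 [-]
  6 | R B3 → L0 miss [-]
  7 | W B2 → L2 miss [D]
  8 | R B4 → L1 hit [-]
  9 | R B6 → L0 miss [-]
  10 | W B8 → L2 miss wb→B2 [D]
  11 | R B4 → L1 hit [-]
  12 | R B4 → L1 hit [-]

WB = [7, 6, 2]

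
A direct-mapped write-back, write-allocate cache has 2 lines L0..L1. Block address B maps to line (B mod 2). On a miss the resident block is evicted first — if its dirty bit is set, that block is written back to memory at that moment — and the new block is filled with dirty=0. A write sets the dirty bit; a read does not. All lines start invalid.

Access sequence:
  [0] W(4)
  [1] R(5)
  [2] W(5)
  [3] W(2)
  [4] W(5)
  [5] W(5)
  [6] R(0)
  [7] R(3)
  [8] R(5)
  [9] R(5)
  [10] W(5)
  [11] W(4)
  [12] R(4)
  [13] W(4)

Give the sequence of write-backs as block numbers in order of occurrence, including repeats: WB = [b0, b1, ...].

WB = [4, 2, 5]

  0 | W B4 → L0 miss [D]
  1 | R B5 → L1 miss [-]
  2 | W B5 → L1 hit [D]
  3 | W B2 → L0 miss wb→B4 [D]
  4 | W B5 → L1 hit [D]
  5 | W B5 → L1 hit [D]
  6 | R B0 → L0 miss wb→B2 [-]
  7 | R B3 → L1 miss wb→B5 [-]
  8 | R B5 → L1 miss [-]
  9 | R B5 → L1 hit [-]
  10 | W B5 → L1 hit [D]
  11 | W B4 → L0 miss [D]
  12 | R B4 → L0 hit [D]
  13 | W B4 → L0 hit [D]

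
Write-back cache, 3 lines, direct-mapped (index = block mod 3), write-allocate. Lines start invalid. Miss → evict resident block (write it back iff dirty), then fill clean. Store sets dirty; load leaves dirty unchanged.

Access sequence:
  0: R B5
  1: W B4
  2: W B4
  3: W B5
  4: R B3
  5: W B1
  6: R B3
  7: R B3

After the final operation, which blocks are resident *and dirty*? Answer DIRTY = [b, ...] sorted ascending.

DIRTY = [1, 5]

0: R B5 -> L2 miss  d=-]
1: W B4 -> L1 miss  d=D]
2: W B4 -> L1 hit  d=D]
3: W B5 -> L2 hit  d=D]
4: R B3 -> L0 miss  d=-]
5: W B1 -> L1 miss wb->B4  d=D]
6: R B3 -> L0 hit  d=-]
7: R B3 -> L0 hit  d=-]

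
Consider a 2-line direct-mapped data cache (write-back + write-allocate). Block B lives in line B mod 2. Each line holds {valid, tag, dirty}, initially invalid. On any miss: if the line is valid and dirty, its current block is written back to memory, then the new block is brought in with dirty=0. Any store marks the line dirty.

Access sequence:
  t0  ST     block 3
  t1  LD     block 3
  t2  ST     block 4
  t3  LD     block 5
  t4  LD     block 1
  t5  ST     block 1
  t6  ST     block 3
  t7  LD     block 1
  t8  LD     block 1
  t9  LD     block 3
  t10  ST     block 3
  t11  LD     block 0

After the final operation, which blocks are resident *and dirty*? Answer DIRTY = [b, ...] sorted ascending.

DIRTY = [3]

0: W B3 → L1 miss [D]
1: R B3 → L1 hit [D]
2: W B4 → L0 miss [D]
3: R B5 → L1 miss wb→B3 [-]
4: R B1 → L1 miss [-]
5: W B1 → L1 hit [D]
6: W B3 → L1 miss wb→B1 [D]
7: R B1 → L1 miss wb→B3 [-]
8: R B1 → L1 hit [-]
9: R B3 → L1 miss [-]
10: W B3 → L1 hit [D]
11: R B0 → L0 miss wb→B4 [-]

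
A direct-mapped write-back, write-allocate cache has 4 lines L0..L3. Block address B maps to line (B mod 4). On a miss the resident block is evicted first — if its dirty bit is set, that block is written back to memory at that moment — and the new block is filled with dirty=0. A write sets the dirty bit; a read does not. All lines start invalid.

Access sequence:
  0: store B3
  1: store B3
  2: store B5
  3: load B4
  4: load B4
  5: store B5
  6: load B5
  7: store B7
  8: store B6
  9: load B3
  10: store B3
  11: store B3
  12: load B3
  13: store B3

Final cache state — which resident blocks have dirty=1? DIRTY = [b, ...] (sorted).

  0 | W B3 → L3 miss [D]
  1 | W B3 → L3 hit [D]
  2 | W B5 → L1 miss [D]
  3 | R B4 → L0 miss [-]
  4 | R B4 → L0 hit [-]
  5 | W B5 → L1 hit [D]
  6 | R B5 → L1 hit [D]
  7 | W B7 → L3 miss wb→B3 [D]
  8 | W B6 → L2 miss [D]
  9 | R B3 → L3 miss wb→B7 [-]
  10 | W B3 → L3 hit [D]
  11 | W B3 → L3 hit [D]
  12 | R B3 → L3 hit [D]
  13 | W B3 → L3 hit [D]

DIRTY = [3, 5, 6]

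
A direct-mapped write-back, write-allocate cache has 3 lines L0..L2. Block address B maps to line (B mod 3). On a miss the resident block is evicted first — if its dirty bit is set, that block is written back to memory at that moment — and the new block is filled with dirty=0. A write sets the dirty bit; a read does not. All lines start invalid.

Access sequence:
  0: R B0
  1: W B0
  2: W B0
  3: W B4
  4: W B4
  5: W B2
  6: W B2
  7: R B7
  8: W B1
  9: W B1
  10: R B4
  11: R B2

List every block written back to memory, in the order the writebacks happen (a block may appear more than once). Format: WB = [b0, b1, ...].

WB = [4, 1]

  0 | R B0 → L0 miss [-]
  1 | W B0 → L0 hit [D]
  2 | W B0 → L0 hit [D]
  3 | W B4 → L1 miss [D]
  4 | W B4 → L1 hit [D]
  5 | W B2 → L2 miss [D]
  6 | W B2 → L2 hit [D]
  7 | R B7 → L1 miss wb→B4 [-]
  8 | W B1 → L1 miss [D]
  9 | W B1 → L1 hit [D]
  10 | R B4 → L1 miss wb→B1 [-]
  11 | R B2 → L2 hit [D]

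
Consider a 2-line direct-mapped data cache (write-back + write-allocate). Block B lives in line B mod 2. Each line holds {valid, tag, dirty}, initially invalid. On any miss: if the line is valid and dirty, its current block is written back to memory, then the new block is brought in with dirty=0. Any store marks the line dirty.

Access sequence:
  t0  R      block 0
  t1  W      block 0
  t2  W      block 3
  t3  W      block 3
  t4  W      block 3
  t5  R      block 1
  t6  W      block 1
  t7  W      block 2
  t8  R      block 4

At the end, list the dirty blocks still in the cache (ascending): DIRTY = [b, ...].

0: R B0 → L0 miss [-]
1: W B0 → L0 hit [D]
2: W B3 → L1 miss [D]
3: W B3 → L1 hit [D]
4: W B3 → L1 hit [D]
5: R B1 → L1 miss wb→B3 [-]
6: W B1 → L1 hit [D]
7: W B2 → L0 miss wb→B0 [D]
8: R B4 → L0 miss wb→B2 [-]

DIRTY = [1]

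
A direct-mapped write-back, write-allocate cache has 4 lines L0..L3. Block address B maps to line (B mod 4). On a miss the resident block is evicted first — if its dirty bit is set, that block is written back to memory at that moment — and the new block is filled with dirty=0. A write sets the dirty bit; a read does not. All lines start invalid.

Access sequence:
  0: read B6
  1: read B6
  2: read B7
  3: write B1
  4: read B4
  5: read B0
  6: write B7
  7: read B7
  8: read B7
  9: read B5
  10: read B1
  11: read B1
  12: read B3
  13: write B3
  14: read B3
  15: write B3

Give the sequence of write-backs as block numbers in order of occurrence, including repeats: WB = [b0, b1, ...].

WB = [1, 7]

  0 | R B6 → L2 miss [-]
  1 | R B6 → L2 hit [-]
  2 | R B7 → L3 miss [-]
  3 | W B1 → L1 miss [D]
  4 | R B4 → L0 miss [-]
  5 | R B0 → L0 miss [-]
  6 | W B7 → L3 hit [D]
  7 | R B7 → L3 hit [D]
  8 | R B7 → L3 hit [D]
  9 | R B5 → L1 miss wb→B1 [-]
  10 | R B1 → L1 miss [-]
  11 | R B1 → L1 hit [-]
  12 | R B3 → L3 miss wb→B7 [-]
  13 | W B3 → L3 hit [D]
  14 | R B3 → L3 hit [D]
  15 | W B3 → L3 hit [D]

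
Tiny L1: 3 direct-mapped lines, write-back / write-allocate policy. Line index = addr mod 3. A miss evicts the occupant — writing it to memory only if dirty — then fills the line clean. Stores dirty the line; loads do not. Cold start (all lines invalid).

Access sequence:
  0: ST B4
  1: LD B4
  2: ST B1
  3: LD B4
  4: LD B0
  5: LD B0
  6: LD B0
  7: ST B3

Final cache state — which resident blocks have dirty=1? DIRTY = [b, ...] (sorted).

DIRTY = [3]

0: W B4 -> L1 miss  d=D]
1: R B4 -> L1 hit  d=D]
2: W B1 -> L1 miss wb->B4  d=D]
3: R B4 -> L1 miss wb->B1  d=-]
4: R B0 -> L0 miss  d=-]
5: R B0 -> L0 hit  d=-]
6: R B0 -> L0 hit  d=-]
7: W B3 -> L0 miss  d=D]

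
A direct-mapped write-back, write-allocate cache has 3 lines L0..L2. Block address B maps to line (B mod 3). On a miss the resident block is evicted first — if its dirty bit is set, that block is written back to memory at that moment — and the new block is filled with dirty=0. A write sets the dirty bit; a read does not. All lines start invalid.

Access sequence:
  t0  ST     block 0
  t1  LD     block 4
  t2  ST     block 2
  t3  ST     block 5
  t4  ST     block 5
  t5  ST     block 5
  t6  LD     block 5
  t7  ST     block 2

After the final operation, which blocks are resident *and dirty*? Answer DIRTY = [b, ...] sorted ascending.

DIRTY = [0, 2]

0: W B0 -> L0 miss  d=D]
1: R B4 -> L1 miss  d=-]
2: W B2 -> L2 miss  d=D]
3: W B5 -> L2 miss wb->B2  d=D]
4: W B5 -> L2 hit  d=D]
5: W B5 -> L2 hit  d=D]
6: R B5 -> L2 hit  d=D]
7: W B2 -> L2 miss wb->B5  d=D]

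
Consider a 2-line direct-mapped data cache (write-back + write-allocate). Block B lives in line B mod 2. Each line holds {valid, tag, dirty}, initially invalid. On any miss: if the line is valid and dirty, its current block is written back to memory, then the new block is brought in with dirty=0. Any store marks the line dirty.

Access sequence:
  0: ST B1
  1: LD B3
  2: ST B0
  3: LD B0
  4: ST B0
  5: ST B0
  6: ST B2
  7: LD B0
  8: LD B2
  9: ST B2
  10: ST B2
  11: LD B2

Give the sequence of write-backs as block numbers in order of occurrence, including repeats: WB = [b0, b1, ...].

WB = [1, 0, 2]

0: W B1 → L1 miss [D]
1: R B3 → L1 miss wb→B1 [-]
2: W B0 → L0 miss [D]
3: R B0 → L0 hit [D]
4: W B0 → L0 hit [D]
5: W B0 → L0 hit [D]
6: W B2 → L0 miss wb→B0 [D]
7: R B0 → L0 miss wb→B2 [-]
8: R B2 → L0 miss [-]
9: W B2 → L0 hit [D]
10: W B2 → L0 hit [D]
11: R B2 → L0 hit [D]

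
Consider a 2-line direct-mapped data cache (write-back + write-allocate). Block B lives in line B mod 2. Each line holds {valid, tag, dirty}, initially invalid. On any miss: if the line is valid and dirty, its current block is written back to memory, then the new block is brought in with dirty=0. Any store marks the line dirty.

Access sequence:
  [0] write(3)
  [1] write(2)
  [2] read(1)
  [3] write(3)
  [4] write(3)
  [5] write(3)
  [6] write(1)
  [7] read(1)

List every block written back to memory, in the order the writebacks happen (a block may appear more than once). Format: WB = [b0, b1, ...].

0: W B3 -> L1 miss  d=D]
1: W B2 -> L0 miss  d=D]
2: R B1 -> L1 miss wb->B3  d=-]
3: W B3 -> L1 miss  d=D]
4: W B3 -> L1 hit  d=D]
5: W B3 -> L1 hit  d=D]
6: W B1 -> L1 miss wb->B3  d=D]
7: R B1 -> L1 hit  d=D]

WB = [3, 3]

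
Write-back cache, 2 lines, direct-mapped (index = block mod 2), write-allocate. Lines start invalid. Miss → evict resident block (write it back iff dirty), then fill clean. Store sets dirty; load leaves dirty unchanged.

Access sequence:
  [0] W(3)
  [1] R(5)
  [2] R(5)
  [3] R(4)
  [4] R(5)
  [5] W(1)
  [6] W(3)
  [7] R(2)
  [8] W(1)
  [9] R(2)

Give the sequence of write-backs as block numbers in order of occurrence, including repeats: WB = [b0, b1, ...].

WB = [3, 1, 3]

0: W B3 → L1 miss [D]
1: R B5 → L1 miss wb→B3 [-]
2: R B5 → L1 hit [-]
3: R B4 → L0 miss [-]
4: R B5 → L1 hit [-]
5: W B1 → L1 miss [D]
6: W B3 → L1 miss wb→B1 [D]
7: R B2 → L0 miss [-]
8: W B1 → L1 miss wb→B3 [D]
9: R B2 → L0 hit [-]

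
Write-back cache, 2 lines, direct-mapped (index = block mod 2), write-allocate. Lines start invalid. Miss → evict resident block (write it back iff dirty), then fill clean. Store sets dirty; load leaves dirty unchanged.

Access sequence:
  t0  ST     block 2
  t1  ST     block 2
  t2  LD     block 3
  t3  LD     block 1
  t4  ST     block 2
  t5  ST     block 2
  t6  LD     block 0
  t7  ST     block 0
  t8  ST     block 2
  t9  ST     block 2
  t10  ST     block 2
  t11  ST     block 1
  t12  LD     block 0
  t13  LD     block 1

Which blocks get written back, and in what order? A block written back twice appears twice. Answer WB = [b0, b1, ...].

  0 | W B2 → L0 miss [D]
  1 | W B2 → L0 hit [D]
  2 | R B3 → L1 miss [-]
  3 | R B1 → L1 miss [-]
  4 | W B2 → L0 hit [D]
  5 | W B2 → L0 hit [D]
  6 | R B0 → L0 miss wb→B2 [-]
  7 | W B0 → L0 hit [D]
  8 | W B2 → L0 miss wb→B0 [D]
  9 | W B2 → L0 hit [D]
  10 | W B2 → L0 hit [D]
  11 | W B1 → L1 hit [D]
  12 | R B0 → L0 miss wb→B2 [-]
  13 | R B1 → L1 hit [D]

WB = [2, 0, 2]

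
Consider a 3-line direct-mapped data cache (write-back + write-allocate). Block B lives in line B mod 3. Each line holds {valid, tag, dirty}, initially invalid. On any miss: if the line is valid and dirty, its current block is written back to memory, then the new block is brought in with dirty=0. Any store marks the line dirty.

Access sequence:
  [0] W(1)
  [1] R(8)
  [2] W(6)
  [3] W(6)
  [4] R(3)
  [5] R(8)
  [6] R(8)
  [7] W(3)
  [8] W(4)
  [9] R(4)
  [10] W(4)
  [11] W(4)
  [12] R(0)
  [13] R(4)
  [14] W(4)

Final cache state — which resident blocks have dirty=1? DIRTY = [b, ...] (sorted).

0: W B1 -> L1 miss  d=D]
1: R B8 -> L2 miss  d=-]
2: W B6 -> L0 miss  d=D]
3: W B6 -> L0 hit  d=D]
4: R B3 -> L0 miss wb->B6  d=-]
5: R B8 -> L2 hit  d=-]
6: R B8 -> L2 hit  d=-]
7: W B3 -> L0 hit  d=D]
8: W B4 -> L1 miss wb->B1  d=D]
9: R B4 -> L1 hit  d=D]
10: W B4 -> L1 hit  d=D]
11: W B4 -> L1 hit  d=D]
12: R B0 -> L0 miss wb->B3  d=-]
13: R B4 -> L1 hit  d=D]
14: W B4 -> L1 hit  d=D]

DIRTY = [4]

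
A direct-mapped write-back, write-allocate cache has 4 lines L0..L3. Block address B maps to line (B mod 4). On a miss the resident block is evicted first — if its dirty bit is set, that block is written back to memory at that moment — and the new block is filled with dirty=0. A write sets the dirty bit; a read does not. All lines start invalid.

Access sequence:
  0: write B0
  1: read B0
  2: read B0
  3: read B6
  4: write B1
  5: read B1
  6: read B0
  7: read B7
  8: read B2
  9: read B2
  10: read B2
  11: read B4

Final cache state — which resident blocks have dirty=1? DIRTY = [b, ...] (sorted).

0: W B0 -> L0 miss  d=D]
1: R B0 -> L0 hit  d=D]
2: R B0 -> L0 hit  d=D]
3: R B6 -> L2 miss  d=-]
4: W B1 -> L1 miss  d=D]
5: R B1 -> L1 hit  d=D]
6: R B0 -> L0 hit  d=D]
7: R B7 -> L3 miss  d=-]
8: R B2 -> L2 miss  d=-]
9: R B2 -> L2 hit  d=-]
10: R B2 -> L2 hit  d=-]
11: R B4 -> L0 miss wb->B0  d=-]

DIRTY = [1]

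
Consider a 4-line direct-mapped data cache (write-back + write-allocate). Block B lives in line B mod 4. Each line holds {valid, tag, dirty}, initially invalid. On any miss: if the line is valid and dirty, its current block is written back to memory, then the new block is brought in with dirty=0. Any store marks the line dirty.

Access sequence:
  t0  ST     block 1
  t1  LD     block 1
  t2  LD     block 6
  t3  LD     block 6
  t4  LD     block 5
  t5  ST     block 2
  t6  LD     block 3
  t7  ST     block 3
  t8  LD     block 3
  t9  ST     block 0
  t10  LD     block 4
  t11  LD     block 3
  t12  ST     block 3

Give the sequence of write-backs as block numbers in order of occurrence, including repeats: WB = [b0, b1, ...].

WB = [1, 0]

0: W B1 -> L1 miss  d=D]
1: R B1 -> L1 hit  d=D]
2: R B6 -> L2 miss  d=-]
3: R B6 -> L2 hit  d=-]
4: R B5 -> L1 miss wb->B1  d=-]
5: W B2 -> L2 miss  d=D]
6: R B3 -> L3 miss  d=-]
7: W B3 -> L3 hit  d=D]
8: R B3 -> L3 hit  d=D]
9: W B0 -> L0 miss  d=D]
10: R B4 -> L0 miss wb->B0  d=-]
11: R B3 -> L3 hit  d=D]
12: W B3 -> L3 hit  d=D]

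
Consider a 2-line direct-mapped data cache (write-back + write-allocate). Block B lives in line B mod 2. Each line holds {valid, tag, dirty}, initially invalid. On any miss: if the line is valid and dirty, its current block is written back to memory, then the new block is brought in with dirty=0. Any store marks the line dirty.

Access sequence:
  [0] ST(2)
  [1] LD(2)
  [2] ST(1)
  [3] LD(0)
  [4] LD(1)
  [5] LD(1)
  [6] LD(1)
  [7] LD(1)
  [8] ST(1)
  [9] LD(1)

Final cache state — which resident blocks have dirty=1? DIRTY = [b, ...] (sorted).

0: W B2 -> L0 miss  d=D]
1: R B2 -> L0 hit  d=D]
2: W B1 -> L1 miss  d=D]
3: R B0 -> L0 miss wb->B2  d=-]
4: R B1 -> L1 hit  d=D]
5: R B1 -> L1 hit  d=D]
6: R B1 -> L1 hit  d=D]
7: R B1 -> L1 hit  d=D]
8: W B1 -> L1 hit  d=D]
9: R B1 -> L1 hit  d=D]

DIRTY = [1]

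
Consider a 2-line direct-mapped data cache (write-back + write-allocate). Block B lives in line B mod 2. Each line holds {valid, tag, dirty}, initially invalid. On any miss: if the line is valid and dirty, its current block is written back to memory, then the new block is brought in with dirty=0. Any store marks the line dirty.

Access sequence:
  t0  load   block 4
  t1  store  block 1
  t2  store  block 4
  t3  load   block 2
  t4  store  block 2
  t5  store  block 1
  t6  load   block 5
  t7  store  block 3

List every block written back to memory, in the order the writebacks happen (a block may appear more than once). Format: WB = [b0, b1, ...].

  0 | R B4 → L0 miss [-]
  1 | W B1 → L1 miss [D]
  2 | W B4 → L0 hit [D]
  3 | R B2 → L0 miss wb→B4 [-]
  4 | W B2 → L0 hit [D]
  5 | W B1 → L1 hit [D]
  6 | R B5 → L1 miss wb→B1 [-]
  7 | W B3 → L1 miss [D]

WB = [4, 1]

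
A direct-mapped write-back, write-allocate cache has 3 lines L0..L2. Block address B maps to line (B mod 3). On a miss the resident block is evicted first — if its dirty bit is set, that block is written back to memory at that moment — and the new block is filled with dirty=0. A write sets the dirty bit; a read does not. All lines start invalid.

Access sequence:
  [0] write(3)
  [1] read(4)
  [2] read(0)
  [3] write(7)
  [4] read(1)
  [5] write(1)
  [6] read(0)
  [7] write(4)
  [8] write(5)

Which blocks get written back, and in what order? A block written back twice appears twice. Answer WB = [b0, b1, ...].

WB = [3, 7, 1]

0: W B3 → L0 miss [D]
1: R B4 → L1 miss [-]
2: R B0 → L0 miss wb→B3 [-]
3: W B7 → L1 miss [D]
4: R B1 → L1 miss wb→B7 [-]
5: W B1 → L1 hit [D]
6: R B0 → L0 hit [-]
7: W B4 → L1 miss wb→B1 [D]
8: W B5 → L2 miss [D]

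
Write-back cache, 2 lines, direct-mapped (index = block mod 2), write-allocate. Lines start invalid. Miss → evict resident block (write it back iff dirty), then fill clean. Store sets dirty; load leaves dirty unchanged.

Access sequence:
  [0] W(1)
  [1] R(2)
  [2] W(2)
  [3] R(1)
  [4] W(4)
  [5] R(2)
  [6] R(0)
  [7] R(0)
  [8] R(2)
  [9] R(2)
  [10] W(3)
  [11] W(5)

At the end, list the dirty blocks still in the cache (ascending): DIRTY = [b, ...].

DIRTY = [5]

  0 | W B1 → L1 miss [D]
  1 | R B2 → L0 miss [-]
  2 | W B2 → L0 hit [D]
  3 | R B1 → L1 hit [D]
  4 | W B4 → L0 miss wb→B2 [D]
  5 | R B2 → L0 miss wb→B4 [-]
  6 | R B0 → L0 miss [-]
  7 | R B0 → L0 hit [-]
  8 | R B2 → L0 miss [-]
  9 | R B2 → L0 hit [-]
  10 | W B3 → L1 miss wb→B1 [D]
  11 | W B5 → L1 miss wb→B3 [D]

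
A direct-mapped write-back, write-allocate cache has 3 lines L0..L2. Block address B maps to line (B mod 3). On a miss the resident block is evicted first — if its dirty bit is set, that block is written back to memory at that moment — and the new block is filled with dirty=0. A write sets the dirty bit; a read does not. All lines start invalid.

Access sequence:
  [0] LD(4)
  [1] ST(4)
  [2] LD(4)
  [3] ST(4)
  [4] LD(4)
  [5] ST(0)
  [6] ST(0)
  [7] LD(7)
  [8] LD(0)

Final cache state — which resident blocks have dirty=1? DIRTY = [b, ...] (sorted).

DIRTY = [0]

0: R B4 → L1 miss [-]
1: W B4 → L1 hit [D]
2: R B4 → L1 hit [D]
3: W B4 → L1 hit [D]
4: R B4 → L1 hit [D]
5: W B0 → L0 miss [D]
6: W B0 → L0 hit [D]
7: R B7 → L1 miss wb→B4 [-]
8: R B0 → L0 hit [D]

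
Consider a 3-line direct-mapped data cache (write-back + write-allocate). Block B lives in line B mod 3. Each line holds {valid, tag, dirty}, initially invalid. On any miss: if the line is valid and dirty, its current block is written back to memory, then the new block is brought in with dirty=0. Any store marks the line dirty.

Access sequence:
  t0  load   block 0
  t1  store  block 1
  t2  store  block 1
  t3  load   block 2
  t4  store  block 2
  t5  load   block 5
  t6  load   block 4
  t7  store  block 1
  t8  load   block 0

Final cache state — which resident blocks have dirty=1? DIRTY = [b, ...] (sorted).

0: R B0 → L0 miss [-]
1: W B1 → L1 miss [D]
2: W B1 → L1 hit [D]
3: R B2 → L2 miss [-]
4: W B2 → L2 hit [D]
5: R B5 → L2 miss wb→B2 [-]
6: R B4 → L1 miss wb→B1 [-]
7: W B1 → L1 miss [D]
8: R B0 → L0 hit [-]

DIRTY = [1]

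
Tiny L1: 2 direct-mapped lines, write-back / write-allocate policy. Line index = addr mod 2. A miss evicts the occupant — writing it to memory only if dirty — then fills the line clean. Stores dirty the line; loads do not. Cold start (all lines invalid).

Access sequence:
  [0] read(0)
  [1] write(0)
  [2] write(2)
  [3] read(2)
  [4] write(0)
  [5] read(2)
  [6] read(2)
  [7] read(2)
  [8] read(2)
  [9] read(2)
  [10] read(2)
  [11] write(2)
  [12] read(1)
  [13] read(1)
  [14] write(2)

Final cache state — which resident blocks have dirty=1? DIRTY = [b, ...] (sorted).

DIRTY = [2]

0: R B0 → L0 miss [-]
1: W B0 → L0 hit [D]
2: W B2 → L0 miss wb→B0 [D]
3: R B2 → L0 hit [D]
4: W B0 → L0 miss wb→B2 [D]
5: R B2 → L0 miss wb→B0 [-]
6: R B2 → L0 hit [-]
7: R B2 → L0 hit [-]
8: R B2 → L0 hit [-]
9: R B2 → L0 hit [-]
10: R B2 → L0 hit [-]
11: W B2 → L0 hit [D]
12: R B1 → L1 miss [-]
13: R B1 → L1 hit [-]
14: W B2 → L0 hit [D]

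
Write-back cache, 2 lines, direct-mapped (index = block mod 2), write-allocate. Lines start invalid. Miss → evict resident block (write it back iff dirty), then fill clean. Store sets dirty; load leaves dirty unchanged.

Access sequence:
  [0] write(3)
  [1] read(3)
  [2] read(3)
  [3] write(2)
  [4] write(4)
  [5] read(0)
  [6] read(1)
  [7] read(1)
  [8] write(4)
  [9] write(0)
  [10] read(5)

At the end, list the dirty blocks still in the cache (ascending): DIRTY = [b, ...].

DIRTY = [0]

0: W B3 -> L1 miss  d=D]
1: R B3 -> L1 hit  d=D]
2: R B3 -> L1 hit  d=D]
3: W B2 -> L0 miss  d=D]
4: W B4 -> L0 miss wb->B2  d=D]
5: R B0 -> L0 miss wb->B4  d=-]
6: R B1 -> L1 miss wb->B3  d=-]
7: R B1 -> L1 hit  d=-]
8: W B4 -> L0 miss  d=D]
9: W B0 -> L0 miss wb->B4  d=D]
10: R B5 -> L1 miss  d=-]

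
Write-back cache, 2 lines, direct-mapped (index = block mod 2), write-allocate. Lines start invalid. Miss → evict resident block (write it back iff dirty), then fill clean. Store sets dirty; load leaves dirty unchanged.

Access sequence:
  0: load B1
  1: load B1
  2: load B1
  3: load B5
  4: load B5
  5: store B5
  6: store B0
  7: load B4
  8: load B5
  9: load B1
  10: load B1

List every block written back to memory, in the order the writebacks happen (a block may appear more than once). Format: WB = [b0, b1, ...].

WB = [0, 5]

0: R B1 -> L1 miss  d=-]
1: R B1 -> L1 hit  d=-]
2: R B1 -> L1 hit  d=-]
3: R B5 -> L1 miss  d=-]
4: R B5 -> L1 hit  d=-]
5: W B5 -> L1 hit  d=D]
6: W B0 -> L0 miss  d=D]
7: R B4 -> L0 miss wb->B0  d=-]
8: R B5 -> L1 hit  d=D]
9: R B1 -> L1 miss wb->B5  d=-]
10: R B1 -> L1 hit  d=-]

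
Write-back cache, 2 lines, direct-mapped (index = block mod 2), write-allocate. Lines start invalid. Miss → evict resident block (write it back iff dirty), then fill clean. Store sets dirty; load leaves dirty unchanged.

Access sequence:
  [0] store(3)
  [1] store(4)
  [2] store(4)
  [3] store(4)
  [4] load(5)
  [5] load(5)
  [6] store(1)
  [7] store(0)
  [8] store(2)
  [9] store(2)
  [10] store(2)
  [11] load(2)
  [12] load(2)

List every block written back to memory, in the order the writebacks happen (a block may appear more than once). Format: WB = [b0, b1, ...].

  0 | W B3 → L1 miss [D]
  1 | W B4 → L0 miss [D]
  2 | W B4 → L0 hit [D]
  3 | W B4 → L0 hit [D]
  4 | R B5 → L1 miss wb→B3 [-]
  5 | R B5 → L1 hit [-]
  6 | W B1 → L1 miss [D]
  7 | W B0 → L0 miss wb→B4 [D]
  8 | W B2 → L0 miss wb→B0 [D]
  9 | W B2 → L0 hit [D]
  10 | W B2 → L0 hit [D]
  11 | R B2 → L0 hit [D]
  12 | R B2 → L0 hit [D]

WB = [3, 4, 0]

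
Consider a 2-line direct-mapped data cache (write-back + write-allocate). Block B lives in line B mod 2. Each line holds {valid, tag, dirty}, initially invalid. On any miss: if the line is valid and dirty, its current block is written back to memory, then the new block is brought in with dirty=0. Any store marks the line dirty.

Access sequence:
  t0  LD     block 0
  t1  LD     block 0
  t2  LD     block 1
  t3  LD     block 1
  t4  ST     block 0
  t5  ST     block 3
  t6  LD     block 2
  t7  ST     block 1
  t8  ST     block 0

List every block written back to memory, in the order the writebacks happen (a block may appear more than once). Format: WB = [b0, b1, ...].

0: R B0 -> L0 miss  d=-]
1: R B0 -> L0 hit  d=-]
2: R B1 -> L1 miss  d=-]
3: R B1 -> L1 hit  d=-]
4: W B0 -> L0 hit  d=D]
5: W B3 -> L1 miss  d=D]
6: R B2 -> L0 miss wb->B0  d=-]
7: W B1 -> L1 miss wb->B3  d=D]
8: W B0 -> L0 miss  d=D]

WB = [0, 3]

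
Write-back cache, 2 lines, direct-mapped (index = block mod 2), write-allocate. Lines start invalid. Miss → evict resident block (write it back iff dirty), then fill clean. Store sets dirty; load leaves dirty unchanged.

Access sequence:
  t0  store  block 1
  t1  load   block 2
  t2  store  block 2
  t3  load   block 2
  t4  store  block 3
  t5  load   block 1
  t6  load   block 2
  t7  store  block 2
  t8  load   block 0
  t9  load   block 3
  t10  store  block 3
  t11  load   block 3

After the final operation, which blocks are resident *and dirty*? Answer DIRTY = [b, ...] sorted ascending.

0: W B1 -> L1 miss  d=D]
1: R B2 -> L0 miss  d=-]
2: W B2 -> L0 hit  d=D]
3: R B2 -> L0 hit  d=D]
4: W B3 -> L1 miss wb->B1  d=D]
5: R B1 -> L1 miss wb->B3  d=-]
6: R B2 -> L0 hit  d=D]
7: W B2 -> L0 hit  d=D]
8: R B0 -> L0 miss wb->B2  d=-]
9: R B3 -> L1 miss  d=-]
10: W B3 -> L1 hit  d=D]
11: R B3 -> L1 hit  d=D]

DIRTY = [3]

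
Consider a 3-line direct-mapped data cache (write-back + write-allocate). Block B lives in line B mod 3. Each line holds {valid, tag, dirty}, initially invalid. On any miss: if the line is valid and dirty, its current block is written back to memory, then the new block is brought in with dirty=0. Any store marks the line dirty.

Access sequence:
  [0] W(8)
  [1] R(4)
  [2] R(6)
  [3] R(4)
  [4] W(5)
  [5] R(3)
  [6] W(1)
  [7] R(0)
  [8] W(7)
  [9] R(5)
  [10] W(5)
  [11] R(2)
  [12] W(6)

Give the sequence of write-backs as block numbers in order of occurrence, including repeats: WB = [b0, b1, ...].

WB = [8, 1, 5]

0: W B8 -> L2 miss  d=D]
1: R B4 -> L1 miss  d=-]
2: R B6 -> L0 miss  d=-]
3: R B4 -> L1 hit  d=-]
4: W B5 -> L2 miss wb->B8  d=D]
5: R B3 -> L0 miss  d=-]
6: W B1 -> L1 miss  d=D]
7: R B0 -> L0 miss  d=-]
8: W B7 -> L1 miss wb->B1  d=D]
9: R B5 -> L2 hit  d=D]
10: W B5 -> L2 hit  d=D]
11: R B2 -> L2 miss wb->B5  d=-]
12: W B6 -> L0 miss  d=D]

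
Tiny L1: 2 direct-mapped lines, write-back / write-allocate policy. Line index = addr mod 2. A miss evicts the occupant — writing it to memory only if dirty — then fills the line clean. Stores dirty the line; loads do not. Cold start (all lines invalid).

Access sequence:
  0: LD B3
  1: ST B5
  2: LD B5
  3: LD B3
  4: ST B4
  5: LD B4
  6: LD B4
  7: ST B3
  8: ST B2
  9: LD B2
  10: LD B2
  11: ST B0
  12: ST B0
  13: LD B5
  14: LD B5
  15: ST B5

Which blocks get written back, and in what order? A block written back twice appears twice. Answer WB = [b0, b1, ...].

WB = [5, 4, 2, 3]

0: R B3 → L1 miss [-]
1: W B5 → L1 miss [D]
2: R B5 → L1 hit [D]
3: R B3 → L1 miss wb→B5 [-]
4: W B4 → L0 miss [D]
5: R B4 → L0 hit [D]
6: R B4 → L0 hit [D]
7: W B3 → L1 hit [D]
8: W B2 → L0 miss wb→B4 [D]
9: R B2 → L0 hit [D]
10: R B2 → L0 hit [D]
11: W B0 → L0 miss wb→B2 [D]
12: W B0 → L0 hit [D]
13: R B5 → L1 miss wb→B3 [-]
14: R B5 → L1 hit [-]
15: W B5 → L1 hit [D]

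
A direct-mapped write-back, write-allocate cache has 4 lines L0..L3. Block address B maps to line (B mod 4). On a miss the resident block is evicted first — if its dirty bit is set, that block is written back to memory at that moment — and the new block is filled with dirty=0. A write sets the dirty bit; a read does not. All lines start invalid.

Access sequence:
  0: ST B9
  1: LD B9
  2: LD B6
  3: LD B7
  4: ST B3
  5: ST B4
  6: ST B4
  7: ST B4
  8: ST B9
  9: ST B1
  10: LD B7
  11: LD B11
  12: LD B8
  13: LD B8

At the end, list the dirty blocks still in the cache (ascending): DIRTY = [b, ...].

0: W B9 -> L1 miss  d=D]
1: R B9 -> L1 hit  d=D]
2: R B6 -> L2 miss  d=-]
3: R B7 -> L3 miss  d=-]
4: W B3 -> L3 miss  d=D]
5: W B4 -> L0 miss  d=D]
6: W B4 -> L0 hit  d=D]
7: W B4 -> L0 hit  d=D]
8: W B9 -> L1 hit  d=D]
9: W B1 -> L1 miss wb->B9  d=D]
10: R B7 -> L3 miss wb->B3  d=-]
11: R B11 -> L3 miss  d=-]
12: R B8 -> L0 miss wb->B4  d=-]
13: R B8 -> L0 hit  d=-]

DIRTY = [1]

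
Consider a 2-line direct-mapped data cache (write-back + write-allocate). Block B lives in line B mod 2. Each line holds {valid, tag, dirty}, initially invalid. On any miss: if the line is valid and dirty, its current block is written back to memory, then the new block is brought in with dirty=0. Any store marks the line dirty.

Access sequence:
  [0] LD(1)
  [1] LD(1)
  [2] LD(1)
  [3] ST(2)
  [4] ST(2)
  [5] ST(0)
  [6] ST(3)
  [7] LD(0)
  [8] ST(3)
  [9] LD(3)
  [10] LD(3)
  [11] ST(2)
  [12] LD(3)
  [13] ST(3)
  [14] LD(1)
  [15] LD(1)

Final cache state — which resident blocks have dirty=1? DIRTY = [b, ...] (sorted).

DIRTY = [2]

0: R B1 -> L1 miss  d=-]
1: R B1 -> L1 hit  d=-]
2: R B1 -> L1 hit  d=-]
3: W B2 -> L0 miss  d=D]
4: W B2 -> L0 hit  d=D]
5: W B0 -> L0 miss wb->B2  d=D]
6: W B3 -> L1 miss  d=D]
7: R B0 -> L0 hit  d=D]
8: W B3 -> L1 hit  d=D]
9: R B3 -> L1 hit  d=D]
10: R B3 -> L1 hit  d=D]
11: W B2 -> L0 miss wb->B0  d=D]
12: R B3 -> L1 hit  d=D]
13: W B3 -> L1 hit  d=D]
14: R B1 -> L1 miss wb->B3  d=-]
15: R B1 -> L1 hit  d=-]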